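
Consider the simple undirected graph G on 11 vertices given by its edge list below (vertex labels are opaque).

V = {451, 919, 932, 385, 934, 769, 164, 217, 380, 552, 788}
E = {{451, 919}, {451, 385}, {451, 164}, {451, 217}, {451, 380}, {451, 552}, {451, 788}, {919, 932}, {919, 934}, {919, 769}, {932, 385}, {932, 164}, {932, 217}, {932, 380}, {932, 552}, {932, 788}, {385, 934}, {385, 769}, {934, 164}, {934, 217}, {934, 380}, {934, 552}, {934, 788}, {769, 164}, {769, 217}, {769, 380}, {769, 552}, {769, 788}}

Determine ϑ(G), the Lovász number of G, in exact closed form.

7

Vertex 451 has 7 neighbors: 919, 385, 164, 217, 380, 552, 788.
Vertex 919 has 4 neighbors: 451, 932, 934, 769.
N(932) = {919, 385, 164, 217, 380, 552, 788}, |N(932)| = 7.
Vertex 788 has 4 neighbors: 451, 932, 934, 769.
G = K_{7,4}: α = 7 = χ(Ḡ), so ϑ = 7.
≈ 7.0000000 (to 7 d.p.).
Lovász sandwich 7 ≤ 7 ≤ 7: collapsed.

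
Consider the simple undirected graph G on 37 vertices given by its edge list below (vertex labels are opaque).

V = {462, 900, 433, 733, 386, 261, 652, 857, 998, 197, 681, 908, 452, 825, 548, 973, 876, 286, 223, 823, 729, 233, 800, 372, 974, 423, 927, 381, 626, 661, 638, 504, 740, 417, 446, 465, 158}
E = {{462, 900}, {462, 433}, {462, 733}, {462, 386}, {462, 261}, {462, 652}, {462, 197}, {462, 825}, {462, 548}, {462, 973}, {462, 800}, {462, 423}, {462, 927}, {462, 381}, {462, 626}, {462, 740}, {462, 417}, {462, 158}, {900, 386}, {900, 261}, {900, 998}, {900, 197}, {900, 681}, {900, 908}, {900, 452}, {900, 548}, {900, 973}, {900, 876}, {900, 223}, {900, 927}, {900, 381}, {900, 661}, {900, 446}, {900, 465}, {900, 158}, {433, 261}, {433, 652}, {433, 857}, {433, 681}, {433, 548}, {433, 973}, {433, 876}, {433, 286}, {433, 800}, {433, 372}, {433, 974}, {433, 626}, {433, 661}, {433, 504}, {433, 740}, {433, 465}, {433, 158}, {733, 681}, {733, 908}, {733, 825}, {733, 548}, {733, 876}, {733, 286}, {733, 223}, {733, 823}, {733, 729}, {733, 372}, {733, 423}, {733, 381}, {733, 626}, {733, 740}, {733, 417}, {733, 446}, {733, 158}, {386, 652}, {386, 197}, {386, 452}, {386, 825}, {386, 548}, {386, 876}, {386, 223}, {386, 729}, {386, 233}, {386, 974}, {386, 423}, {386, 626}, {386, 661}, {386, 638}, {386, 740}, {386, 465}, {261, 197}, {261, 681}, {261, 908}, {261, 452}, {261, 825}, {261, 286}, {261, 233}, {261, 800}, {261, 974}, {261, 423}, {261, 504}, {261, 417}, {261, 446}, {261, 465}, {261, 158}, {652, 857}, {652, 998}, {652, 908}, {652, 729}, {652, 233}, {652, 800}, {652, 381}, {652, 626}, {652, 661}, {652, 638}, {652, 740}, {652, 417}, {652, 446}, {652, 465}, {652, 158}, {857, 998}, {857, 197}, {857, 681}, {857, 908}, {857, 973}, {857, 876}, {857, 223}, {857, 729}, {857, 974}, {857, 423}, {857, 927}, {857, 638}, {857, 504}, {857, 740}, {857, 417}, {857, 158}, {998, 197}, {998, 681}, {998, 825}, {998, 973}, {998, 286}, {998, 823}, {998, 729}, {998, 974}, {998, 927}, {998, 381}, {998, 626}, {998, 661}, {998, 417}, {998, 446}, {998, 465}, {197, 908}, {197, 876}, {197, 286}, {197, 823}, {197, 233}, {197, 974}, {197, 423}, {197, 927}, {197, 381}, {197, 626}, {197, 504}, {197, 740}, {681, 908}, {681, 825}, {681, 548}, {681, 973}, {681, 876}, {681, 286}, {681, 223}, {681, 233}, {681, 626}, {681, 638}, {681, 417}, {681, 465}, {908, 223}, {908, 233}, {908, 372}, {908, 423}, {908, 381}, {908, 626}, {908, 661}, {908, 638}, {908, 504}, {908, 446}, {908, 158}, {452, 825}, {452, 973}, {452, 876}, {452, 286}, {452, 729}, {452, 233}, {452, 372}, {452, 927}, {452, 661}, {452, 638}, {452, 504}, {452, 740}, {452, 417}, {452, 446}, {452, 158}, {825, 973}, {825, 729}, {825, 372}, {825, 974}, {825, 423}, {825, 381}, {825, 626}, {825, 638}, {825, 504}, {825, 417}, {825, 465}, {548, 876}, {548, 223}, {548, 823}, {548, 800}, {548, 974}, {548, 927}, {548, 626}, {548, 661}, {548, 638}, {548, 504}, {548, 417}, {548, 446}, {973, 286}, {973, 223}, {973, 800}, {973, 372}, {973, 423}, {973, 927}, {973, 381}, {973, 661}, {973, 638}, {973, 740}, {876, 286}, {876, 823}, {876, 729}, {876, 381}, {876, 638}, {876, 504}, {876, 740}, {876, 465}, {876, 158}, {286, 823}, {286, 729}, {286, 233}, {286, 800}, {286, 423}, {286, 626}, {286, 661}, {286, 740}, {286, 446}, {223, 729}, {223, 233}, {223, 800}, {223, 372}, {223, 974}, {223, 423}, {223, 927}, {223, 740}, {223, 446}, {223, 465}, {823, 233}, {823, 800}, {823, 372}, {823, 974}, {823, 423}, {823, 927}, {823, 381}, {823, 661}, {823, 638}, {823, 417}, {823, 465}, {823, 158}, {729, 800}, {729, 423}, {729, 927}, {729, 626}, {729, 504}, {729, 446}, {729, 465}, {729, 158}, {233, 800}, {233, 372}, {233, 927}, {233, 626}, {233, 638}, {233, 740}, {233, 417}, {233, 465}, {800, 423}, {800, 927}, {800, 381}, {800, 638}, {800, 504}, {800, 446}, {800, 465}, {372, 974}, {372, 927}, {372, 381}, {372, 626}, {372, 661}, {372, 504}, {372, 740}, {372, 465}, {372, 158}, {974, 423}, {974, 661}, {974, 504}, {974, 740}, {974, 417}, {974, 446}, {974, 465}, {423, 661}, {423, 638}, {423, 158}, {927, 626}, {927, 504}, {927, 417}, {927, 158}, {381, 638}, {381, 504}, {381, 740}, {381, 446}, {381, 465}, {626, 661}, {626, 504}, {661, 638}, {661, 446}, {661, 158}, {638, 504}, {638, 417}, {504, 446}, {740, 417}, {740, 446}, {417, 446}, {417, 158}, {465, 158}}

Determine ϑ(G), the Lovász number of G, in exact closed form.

sqrt(37)

Vertex 465 has 18 neighbors: 900, 433, 386, 261, 652, 998, 681, 825, 876, 223, 823, 729, 233, 800, 372, 974, 381, 158.
N(825) = {462, 733, 386, 261, 998, 681, 452, 973, 729, 372, 974, 423, 381, 626, 638, 504, 417, 465}, |N(825)| = 18.
N(740) = {462, 433, 733, 386, 652, 857, 197, 452, 973, 876, 286, 223, 233, 372, 974, 381, 417, 446}, |N(740)| = 18.
deg(233) = 18; N(233) = {386, 261, 652, 197, 681, 908, 452, 286, 223, 823, 800, 372, 927, 626, 638, 740, 417, 465}.
37-vertex 18-regular graph: SR(37,18,8,9) — a Paley graph.
spec(A) ≈ [18.0, 2.541381, -3.541381] (distinct, 6 d.p.).
Lovász (edge-transitive): ϑ = −37·(-sqrt(37)/2 - 1/2)/((18)−(-sqrt(37)/2 - 1/2)) = sqrt(37).
Numerically 6.082762530.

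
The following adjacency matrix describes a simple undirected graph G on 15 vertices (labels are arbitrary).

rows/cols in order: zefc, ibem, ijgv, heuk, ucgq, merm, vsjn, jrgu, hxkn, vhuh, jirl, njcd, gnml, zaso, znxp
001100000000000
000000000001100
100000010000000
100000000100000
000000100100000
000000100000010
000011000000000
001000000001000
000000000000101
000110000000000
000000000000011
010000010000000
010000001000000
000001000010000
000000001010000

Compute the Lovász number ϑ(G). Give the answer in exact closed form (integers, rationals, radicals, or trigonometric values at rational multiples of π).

15*cos(pi/15)/(cos(pi/15) + 1)

N(ibem) = {njcd, gnml}, |N(ibem)| = 2.
N(vsjn) = {ucgq, merm}, |N(vsjn)| = 2.
deg(jirl) = 2; N(jirl) = {zaso, znxp}.
Vertex heuk has 2 neighbors: zefc, vhuh.
Every vertex has degree 2 (N=15); the odd cycle C_{15}.
A has 8 distinct eigenvalues ≈ [2.0, 1.8271, 1.3383, 0.618, -0.2091, -1.0, -1.618, -1.9563].
λ_max=2, λ_min=-2*cos(pi/15); ϑ = −15·λ_min/(λ_max−λ_min) = 15*cos(pi/15)/(cos(pi/15) + 1).
ϑ(G) ≈ 7.417148.
α=7, χ(Ḡ)=8; ϑ=15*cos(pi/15)/(cos(pi/15) + 1) lies between (both strict).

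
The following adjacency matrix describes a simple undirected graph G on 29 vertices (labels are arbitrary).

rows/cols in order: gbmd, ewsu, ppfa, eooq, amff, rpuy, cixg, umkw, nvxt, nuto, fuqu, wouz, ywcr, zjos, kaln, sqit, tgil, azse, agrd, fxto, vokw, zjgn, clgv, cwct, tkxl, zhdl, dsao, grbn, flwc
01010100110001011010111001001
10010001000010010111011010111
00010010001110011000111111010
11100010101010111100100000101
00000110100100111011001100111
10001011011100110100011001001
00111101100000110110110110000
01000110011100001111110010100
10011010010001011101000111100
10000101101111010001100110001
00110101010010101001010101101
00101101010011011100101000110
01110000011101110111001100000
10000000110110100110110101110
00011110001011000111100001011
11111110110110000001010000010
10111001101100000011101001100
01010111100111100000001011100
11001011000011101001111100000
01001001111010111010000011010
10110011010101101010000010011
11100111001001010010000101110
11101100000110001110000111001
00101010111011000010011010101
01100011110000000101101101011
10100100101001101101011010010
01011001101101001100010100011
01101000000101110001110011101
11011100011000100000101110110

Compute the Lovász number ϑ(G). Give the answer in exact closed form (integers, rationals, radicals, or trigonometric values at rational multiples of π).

sqrt(29)

N(gbmd) = {ewsu, eooq, rpuy, nvxt, nuto, zjos, sqit, tgil, agrd, vokw, zjgn, clgv, zhdl, flwc}, |N(gbmd)| = 14.
Vertex tkxl has 14 neighbors: ewsu, ppfa, cixg, umkw, nvxt, nuto, azse, fxto, vokw, clgv, cwct, zhdl, grbn, flwc.
N(grbn) = {ewsu, ppfa, amff, wouz, zjos, kaln, sqit, fxto, vokw, zjgn, tkxl, zhdl, dsao, flwc}, |N(grbn)| = 14.
N(nvxt) = {gbmd, eooq, amff, cixg, nuto, zjos, sqit, tgil, azse, fxto, cwct, tkxl, zhdl, dsao}, |N(nvxt)| = 14.
deg(v) = 14 for all v (|V|=29); Paley(29): SR with (k,λ,μ)=(14,6,7).
Distinct eigenvalues (to 4 d.p.): [14.0, 2.1926, -3.1926].
−29·(-sqrt(29)/2 - 1/2) / ((14)−(-sqrt(29)/2 - 1/2)) = sqrt(29) = ϑ(G).
≈ 5.385165 (to 6 d.p.).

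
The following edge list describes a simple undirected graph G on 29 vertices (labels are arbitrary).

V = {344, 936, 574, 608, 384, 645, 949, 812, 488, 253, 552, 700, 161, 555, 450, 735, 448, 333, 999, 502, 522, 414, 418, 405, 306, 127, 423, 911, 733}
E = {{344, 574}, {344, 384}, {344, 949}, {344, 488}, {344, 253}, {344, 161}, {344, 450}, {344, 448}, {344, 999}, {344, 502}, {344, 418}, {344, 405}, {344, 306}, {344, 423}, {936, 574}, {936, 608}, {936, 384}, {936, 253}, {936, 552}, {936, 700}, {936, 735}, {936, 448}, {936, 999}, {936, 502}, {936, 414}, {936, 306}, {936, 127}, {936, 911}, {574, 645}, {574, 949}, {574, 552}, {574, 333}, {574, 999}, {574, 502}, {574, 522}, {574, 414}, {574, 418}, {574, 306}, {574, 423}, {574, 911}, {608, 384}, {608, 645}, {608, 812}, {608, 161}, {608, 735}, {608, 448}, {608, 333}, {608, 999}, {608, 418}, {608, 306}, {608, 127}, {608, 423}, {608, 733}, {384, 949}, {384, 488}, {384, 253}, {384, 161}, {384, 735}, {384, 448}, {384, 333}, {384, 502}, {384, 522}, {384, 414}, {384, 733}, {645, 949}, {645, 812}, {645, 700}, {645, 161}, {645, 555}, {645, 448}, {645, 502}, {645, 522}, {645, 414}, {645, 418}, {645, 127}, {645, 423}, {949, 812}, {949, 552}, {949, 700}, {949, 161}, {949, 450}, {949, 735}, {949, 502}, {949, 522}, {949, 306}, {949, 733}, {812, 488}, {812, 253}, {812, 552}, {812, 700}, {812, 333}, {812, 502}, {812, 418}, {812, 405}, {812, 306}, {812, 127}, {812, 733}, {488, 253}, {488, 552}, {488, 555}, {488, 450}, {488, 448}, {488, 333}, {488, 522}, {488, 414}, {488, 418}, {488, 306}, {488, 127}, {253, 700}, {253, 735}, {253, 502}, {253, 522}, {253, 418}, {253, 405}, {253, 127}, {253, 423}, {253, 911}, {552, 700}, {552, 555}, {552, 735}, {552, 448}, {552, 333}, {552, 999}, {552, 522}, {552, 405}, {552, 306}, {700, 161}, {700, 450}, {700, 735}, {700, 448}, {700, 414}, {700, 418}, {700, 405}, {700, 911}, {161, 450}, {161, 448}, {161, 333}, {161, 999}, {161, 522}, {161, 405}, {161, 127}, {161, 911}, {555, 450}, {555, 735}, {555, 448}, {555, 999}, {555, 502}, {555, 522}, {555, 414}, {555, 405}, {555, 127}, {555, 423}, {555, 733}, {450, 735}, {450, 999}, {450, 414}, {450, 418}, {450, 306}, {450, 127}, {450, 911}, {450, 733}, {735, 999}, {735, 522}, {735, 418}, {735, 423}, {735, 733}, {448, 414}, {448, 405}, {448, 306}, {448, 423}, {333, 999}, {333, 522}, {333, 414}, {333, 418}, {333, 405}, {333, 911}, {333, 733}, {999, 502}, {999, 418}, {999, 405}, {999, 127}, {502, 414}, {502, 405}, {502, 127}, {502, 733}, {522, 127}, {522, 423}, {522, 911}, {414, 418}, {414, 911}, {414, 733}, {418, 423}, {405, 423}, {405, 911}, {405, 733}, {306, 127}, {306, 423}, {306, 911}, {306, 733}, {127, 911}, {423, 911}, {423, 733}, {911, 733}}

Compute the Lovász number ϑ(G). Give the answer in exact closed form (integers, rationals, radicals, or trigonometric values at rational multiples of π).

sqrt(29)

Vertex 733 has 14 neighbors: 608, 384, 949, 812, 555, 450, 735, 333, 502, 414, 405, 306, 423, 911.
Vertex 344 has 14 neighbors: 574, 384, 949, 488, 253, 161, 450, 448, 999, 502, 418, 405, 306, 423.
N(936) = {574, 608, 384, 253, 552, 700, 735, 448, 999, 502, 414, 306, 127, 911}, |N(936)| = 14.
deg(574) = 14; N(574) = {344, 936, 645, 949, 552, 333, 999, 502, 522, 414, 418, 306, 423, 911}.
29-vertex 14-regular graph: strongly regular (29,14,6,7).
spec(A) ≈ [14.0, 2.192582, -3.192582] (distinct, 6 d.p.).
Lovász (edge-transitive): ϑ = −29·(-sqrt(29)/2 - 1/2)/((14)−(-sqrt(29)/2 - 1/2)) = sqrt(29).
= 5.38516… (decimal).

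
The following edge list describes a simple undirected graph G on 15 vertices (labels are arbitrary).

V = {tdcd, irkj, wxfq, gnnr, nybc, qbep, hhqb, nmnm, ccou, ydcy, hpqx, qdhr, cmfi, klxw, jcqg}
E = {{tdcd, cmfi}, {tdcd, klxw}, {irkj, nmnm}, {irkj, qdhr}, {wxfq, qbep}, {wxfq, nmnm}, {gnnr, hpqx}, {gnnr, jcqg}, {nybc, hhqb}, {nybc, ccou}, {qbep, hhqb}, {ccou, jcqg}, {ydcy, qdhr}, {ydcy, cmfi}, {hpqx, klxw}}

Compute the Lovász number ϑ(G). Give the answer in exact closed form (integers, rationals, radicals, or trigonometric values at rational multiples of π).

Vertex qdhr has 2 neighbors: irkj, ydcy.
N(nybc) = {hhqb, ccou}, |N(nybc)| = 2.
N(ccou) = {nybc, jcqg}, |N(ccou)| = 2.
Vertex tdcd has 2 neighbors: cmfi, klxw.
Every vertex has degree 2 (N=15); this is C_{15}, the 15-cycle.
The 8 distinct eigenvalues: [2.0, 1.8271, 1.3383, 0.618, -0.2091, -1.0, -1.618, -1.9563].
−15·(-2*cos(pi/15)) / ((2)−(-2*cos(pi/15))) = 15*cos(pi/15)/(cos(pi/15) + 1) = ϑ(G).
≈ 7.41714825 (to 8 d.p.).
7 ≤ 15*cos(pi/15)/(cos(pi/15) + 1) ≤ 8: both strict.

15*cos(pi/15)/(cos(pi/15) + 1)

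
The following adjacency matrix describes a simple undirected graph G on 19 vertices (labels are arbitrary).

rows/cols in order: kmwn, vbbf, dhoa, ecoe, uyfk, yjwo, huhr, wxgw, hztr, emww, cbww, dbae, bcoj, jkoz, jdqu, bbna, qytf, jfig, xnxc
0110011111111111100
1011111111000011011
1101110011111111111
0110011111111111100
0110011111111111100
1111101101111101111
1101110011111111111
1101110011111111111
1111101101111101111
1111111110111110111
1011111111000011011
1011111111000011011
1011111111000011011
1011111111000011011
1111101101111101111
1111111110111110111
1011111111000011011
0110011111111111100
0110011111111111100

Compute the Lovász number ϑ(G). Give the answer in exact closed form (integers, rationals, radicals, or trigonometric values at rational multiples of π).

deg(huhr) = 16; N(huhr) = {kmwn, vbbf, ecoe, uyfk, yjwo, hztr, emww, cbww, dbae, bcoj, jkoz, jdqu, bbna, qytf, jfig, xnxc}.
Vertex emww has 17 neighbors: kmwn, vbbf, dhoa, ecoe, uyfk, yjwo, huhr, wxgw, hztr, cbww, dbae, bcoj, jkoz, jdqu, qytf, jfig, xnxc.
Vertex hztr has 16 neighbors: kmwn, vbbf, dhoa, ecoe, uyfk, huhr, wxgw, emww, cbww, dbae, bcoj, jkoz, bbna, qytf, jfig, xnxc.
N(xnxc) = {vbbf, dhoa, yjwo, huhr, wxgw, hztr, emww, cbww, dbae, bcoj, jkoz, jdqu, bbna, qytf}, |N(xnxc)| = 14.
Complete 5-partite, parts [6, 5, 3, 3, 2]: perfect, ϑ = α = 6.
≈ 6.000000 (to 6 d.p.).
6 ≤ 6 ≤ 6: collapsed.

6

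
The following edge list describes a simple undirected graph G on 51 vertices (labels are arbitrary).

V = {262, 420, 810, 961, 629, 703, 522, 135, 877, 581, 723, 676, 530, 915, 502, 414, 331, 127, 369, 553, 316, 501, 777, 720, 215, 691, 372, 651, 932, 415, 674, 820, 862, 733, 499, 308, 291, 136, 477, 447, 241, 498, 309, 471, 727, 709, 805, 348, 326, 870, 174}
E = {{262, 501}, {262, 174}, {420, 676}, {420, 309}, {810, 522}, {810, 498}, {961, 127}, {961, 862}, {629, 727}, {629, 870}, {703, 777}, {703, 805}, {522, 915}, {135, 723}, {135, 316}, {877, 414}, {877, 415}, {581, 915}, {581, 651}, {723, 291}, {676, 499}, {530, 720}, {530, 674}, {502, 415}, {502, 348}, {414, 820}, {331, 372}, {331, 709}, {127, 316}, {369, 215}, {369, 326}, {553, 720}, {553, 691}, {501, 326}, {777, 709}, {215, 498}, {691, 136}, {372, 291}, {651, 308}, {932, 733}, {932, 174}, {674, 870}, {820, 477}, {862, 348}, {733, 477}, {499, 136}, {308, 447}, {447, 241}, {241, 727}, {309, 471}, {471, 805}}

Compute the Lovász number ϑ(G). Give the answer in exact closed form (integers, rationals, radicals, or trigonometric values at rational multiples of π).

51*cos(pi/51)/(cos(pi/51) + 1)

N(502) = {415, 348}, |N(502)| = 2.
Vertex 415 has 2 neighbors: 877, 502.
deg(629) = 2; N(629) = {727, 870}.
Vertex 309 has 2 neighbors: 420, 471.
2-regular, N=51; connected 2-regular on 51 ⇒ C_{51}.
spec(A) ≈ [2.0, 1.984841, 1.939594, 1.864944, 1.762024, 1.632394, 1.478018, 1.301237, 1.10473, 0.891477, 0.66471, 0.427866, 0.184537, -0.06159, -0.306783, -0.547326, -0.779572, -1.0, -1.205269, -1.392268, -1.558161, -1.700434, -1.816931, -1.905884, -1.965946, -1.996207] (distinct, 6 d.p.).
λ_max=2, λ_min=-2*cos(pi/51); ϑ = −51·λ_min/(λ_max−λ_min) = 51*cos(pi/51)/(cos(pi/51) + 1).
≈ 25.47579449 (to 8 d.p.).
α=25, χ(Ḡ)=26; ϑ=51*cos(pi/51)/(cos(pi/51) + 1) lies between (both strict).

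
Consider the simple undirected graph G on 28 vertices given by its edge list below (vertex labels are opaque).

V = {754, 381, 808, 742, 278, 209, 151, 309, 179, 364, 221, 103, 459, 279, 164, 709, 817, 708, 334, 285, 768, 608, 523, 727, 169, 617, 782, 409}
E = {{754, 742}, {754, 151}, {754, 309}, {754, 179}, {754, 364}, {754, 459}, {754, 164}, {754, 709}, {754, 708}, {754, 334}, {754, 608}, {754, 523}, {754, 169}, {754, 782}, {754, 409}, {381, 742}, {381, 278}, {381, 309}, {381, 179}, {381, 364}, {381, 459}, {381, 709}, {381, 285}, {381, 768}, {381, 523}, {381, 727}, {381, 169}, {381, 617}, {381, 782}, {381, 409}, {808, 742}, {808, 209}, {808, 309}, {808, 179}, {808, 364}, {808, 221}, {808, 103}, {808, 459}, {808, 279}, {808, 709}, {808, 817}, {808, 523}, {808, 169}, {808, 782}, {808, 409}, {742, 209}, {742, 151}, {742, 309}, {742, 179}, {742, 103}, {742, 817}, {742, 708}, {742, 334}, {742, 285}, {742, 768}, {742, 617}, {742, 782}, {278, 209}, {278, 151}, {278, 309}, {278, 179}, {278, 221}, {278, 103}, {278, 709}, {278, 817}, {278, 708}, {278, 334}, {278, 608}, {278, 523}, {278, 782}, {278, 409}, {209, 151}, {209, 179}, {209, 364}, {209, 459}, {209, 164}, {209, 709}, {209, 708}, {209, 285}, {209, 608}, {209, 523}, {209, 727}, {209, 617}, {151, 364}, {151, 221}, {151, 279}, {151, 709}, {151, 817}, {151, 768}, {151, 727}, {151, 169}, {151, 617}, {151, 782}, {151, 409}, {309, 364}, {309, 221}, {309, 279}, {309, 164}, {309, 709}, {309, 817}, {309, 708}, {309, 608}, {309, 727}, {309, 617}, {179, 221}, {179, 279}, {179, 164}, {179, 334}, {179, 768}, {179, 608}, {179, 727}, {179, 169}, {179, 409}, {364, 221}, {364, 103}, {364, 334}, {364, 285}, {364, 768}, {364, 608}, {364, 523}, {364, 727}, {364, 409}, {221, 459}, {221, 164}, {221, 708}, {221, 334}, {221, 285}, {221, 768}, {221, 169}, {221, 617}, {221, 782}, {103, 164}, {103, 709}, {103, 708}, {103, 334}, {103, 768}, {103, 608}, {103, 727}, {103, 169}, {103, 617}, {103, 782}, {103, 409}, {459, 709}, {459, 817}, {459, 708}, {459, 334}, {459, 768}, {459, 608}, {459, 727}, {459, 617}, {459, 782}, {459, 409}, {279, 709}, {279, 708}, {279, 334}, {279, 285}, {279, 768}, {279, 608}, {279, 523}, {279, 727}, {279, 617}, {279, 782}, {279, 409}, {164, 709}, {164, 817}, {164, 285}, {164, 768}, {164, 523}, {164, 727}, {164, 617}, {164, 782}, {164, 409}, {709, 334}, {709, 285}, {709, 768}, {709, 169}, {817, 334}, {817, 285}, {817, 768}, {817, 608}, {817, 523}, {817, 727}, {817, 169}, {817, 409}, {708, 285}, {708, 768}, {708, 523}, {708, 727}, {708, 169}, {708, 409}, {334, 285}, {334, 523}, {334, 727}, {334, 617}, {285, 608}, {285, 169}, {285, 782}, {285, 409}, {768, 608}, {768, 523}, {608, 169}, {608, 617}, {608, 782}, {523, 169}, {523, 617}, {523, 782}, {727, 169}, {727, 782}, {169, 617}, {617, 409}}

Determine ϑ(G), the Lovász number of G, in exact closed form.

7

Vertex 709 has 15 neighbors: 754, 381, 808, 278, 209, 151, 309, 103, 459, 279, 164, 334, 285, 768, 169.
deg(608) = 15; N(608) = {754, 278, 209, 309, 179, 364, 103, 459, 279, 817, 285, 768, 169, 617, 782}.
deg(164) = 15; N(164) = {754, 209, 309, 179, 221, 103, 709, 817, 285, 768, 523, 727, 617, 782, 409}.
Vertex 179 has 15 neighbors: 754, 381, 808, 742, 278, 209, 221, 279, 164, 334, 768, 608, 727, 169, 409.
G on 28 vertices is 15-regular; this is K(8,2), the Kneser graph.
A has 3 distinct eigenvalues ≈ [15.0, 1.0, -5.0].
−28·(-5) / ((15)−(-5)) = 7 = ϑ(G).
= 7.00000… (decimal).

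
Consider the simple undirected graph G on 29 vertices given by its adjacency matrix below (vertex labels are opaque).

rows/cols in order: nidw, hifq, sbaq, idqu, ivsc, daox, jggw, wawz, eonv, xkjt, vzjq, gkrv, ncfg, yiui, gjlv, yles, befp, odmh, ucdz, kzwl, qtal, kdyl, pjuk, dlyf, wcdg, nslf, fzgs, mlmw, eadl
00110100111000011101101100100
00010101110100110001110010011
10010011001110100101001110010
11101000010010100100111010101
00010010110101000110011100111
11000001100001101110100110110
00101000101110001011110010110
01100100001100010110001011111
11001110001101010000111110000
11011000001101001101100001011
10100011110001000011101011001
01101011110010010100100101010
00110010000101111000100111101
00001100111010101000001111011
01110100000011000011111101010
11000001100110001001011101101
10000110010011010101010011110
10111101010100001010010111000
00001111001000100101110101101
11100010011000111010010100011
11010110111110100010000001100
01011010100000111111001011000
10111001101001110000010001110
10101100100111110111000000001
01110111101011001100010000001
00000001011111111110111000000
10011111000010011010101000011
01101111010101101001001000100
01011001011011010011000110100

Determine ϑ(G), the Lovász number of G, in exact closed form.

Vertex dlyf has 14 neighbors: nidw, sbaq, ivsc, daox, eonv, gkrv, ncfg, yiui, gjlv, yles, odmh, ucdz, kzwl, eadl.
deg(gkrv) = 14; N(gkrv) = {hifq, sbaq, ivsc, jggw, wawz, eonv, xkjt, ncfg, yles, odmh, qtal, dlyf, nslf, mlmw}.
N(wawz) = {hifq, sbaq, daox, vzjq, gkrv, yles, odmh, ucdz, pjuk, wcdg, nslf, fzgs, mlmw, eadl}, |N(wawz)| = 14.
N(qtal) = {nidw, hifq, idqu, daox, jggw, eonv, xkjt, vzjq, gkrv, ncfg, gjlv, ucdz, nslf, fzgs}, |N(qtal)| = 14.
29-vertex 14-regular graph: strongly regular (29,14,6,7).
Distinct eigenvalues (to 6 d.p.): [14.0, 2.192582, -3.192582].
With N=29: ϑ(G) = 29·(-(-sqrt(29)/2 - 1/2))/(14−(-sqrt(29)/2 - 1/2)) = sqrt(29).
ϑ(G) ≈ 5.3852.

sqrt(29)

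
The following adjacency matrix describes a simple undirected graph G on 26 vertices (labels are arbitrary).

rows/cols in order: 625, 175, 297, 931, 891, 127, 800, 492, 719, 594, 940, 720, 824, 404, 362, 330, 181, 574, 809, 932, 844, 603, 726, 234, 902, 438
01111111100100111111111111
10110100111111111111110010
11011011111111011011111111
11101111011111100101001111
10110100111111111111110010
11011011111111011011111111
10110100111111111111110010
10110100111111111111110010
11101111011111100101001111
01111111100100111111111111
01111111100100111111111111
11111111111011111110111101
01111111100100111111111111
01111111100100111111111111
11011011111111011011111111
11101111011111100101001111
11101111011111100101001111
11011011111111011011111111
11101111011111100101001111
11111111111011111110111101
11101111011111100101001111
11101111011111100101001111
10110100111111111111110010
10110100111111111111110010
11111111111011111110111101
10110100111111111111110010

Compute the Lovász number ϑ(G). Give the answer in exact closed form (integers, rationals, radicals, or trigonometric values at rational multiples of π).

7

deg(127) = 22; N(127) = {625, 175, 931, 891, 800, 492, 719, 594, 940, 720, 824, 404, 330, 181, 809, 932, 844, 603, 726, 234, 902, 438}.
deg(720) = 23; N(720) = {625, 175, 297, 931, 891, 127, 800, 492, 719, 594, 940, 824, 404, 362, 330, 181, 574, 809, 844, 603, 726, 234, 438}.
deg(603) = 19; N(603) = {625, 175, 297, 891, 127, 800, 492, 594, 940, 720, 824, 404, 362, 574, 932, 726, 234, 902, 438}.
Vertex 726 has 19 neighbors: 625, 297, 931, 127, 719, 594, 940, 720, 824, 404, 362, 330, 181, 574, 809, 932, 844, 603, 902.
G = K_{7,7,5,4,3}: α = 7 = χ(Ḡ), so ϑ = 7.
Numerically 7.00000.
Lovász sandwich 7 ≤ 7 ≤ 7: collapsed.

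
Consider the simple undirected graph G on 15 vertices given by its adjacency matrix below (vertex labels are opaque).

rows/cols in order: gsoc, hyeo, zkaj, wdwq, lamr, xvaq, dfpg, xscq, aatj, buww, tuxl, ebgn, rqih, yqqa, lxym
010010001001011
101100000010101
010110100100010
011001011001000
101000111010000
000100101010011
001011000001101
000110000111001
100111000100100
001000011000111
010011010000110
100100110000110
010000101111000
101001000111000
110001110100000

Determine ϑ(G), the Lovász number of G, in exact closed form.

5

N(aatj) = {gsoc, wdwq, lamr, xvaq, buww, rqih}, |N(aatj)| = 6.
deg(dfpg) = 6; N(dfpg) = {zkaj, lamr, xvaq, ebgn, rqih, lxym}.
deg(rqih) = 6; N(rqih) = {hyeo, dfpg, aatj, buww, tuxl, ebgn}.
deg(yqqa) = 6; N(yqqa) = {gsoc, zkaj, xvaq, buww, tuxl, ebgn}.
G on 15 vertices is 6-regular; Kneser K(6,2) on C(6,2)=15 vertices.
spec(A) ≈ [6.0, 1.0, -3.0] (distinct, 4 d.p.).
Lovász: ϑ = −15(-3)/(6+-1*(-3)) = 5.
= 5.0000000… (decimal).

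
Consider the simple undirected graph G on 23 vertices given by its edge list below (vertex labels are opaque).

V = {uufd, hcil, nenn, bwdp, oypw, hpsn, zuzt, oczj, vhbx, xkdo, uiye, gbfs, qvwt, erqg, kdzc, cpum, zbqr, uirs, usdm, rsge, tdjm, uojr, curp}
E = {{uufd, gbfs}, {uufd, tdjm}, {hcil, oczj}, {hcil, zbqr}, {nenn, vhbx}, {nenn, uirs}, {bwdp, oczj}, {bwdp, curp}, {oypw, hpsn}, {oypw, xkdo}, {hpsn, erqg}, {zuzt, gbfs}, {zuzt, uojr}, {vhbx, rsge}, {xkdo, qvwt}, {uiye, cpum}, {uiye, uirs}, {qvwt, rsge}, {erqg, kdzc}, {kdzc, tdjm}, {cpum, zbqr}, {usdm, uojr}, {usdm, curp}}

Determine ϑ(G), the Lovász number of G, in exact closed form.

23*cos(pi/23)/(cos(pi/23) + 1)

deg(oypw) = 2; N(oypw) = {hpsn, xkdo}.
N(tdjm) = {uufd, kdzc}, |N(tdjm)| = 2.
N(uiye) = {cpum, uirs}, |N(uiye)| = 2.
Vertex qvwt has 2 neighbors: xkdo, rsge.
23-vertex 2-regular graph: the odd cycle C_{23}.
spec(A) ≈ [2.0, 1.926, 1.709, 1.365, 0.92, 0.407, -0.136, -0.67, -1.153, -1.551, -1.834, -1.981] (distinct, 3 d.p.).
Lovász (edge-transitive): ϑ = −23·(-2*cos(pi/23))/((2)−(-2*cos(pi/23))) = 23*cos(pi/23)/(cos(pi/23) + 1).
Numerically 11.446194.
Lovász sandwich 11 ≤ 23*cos(pi/23)/(cos(pi/23) + 1) ≤ 12: both strict.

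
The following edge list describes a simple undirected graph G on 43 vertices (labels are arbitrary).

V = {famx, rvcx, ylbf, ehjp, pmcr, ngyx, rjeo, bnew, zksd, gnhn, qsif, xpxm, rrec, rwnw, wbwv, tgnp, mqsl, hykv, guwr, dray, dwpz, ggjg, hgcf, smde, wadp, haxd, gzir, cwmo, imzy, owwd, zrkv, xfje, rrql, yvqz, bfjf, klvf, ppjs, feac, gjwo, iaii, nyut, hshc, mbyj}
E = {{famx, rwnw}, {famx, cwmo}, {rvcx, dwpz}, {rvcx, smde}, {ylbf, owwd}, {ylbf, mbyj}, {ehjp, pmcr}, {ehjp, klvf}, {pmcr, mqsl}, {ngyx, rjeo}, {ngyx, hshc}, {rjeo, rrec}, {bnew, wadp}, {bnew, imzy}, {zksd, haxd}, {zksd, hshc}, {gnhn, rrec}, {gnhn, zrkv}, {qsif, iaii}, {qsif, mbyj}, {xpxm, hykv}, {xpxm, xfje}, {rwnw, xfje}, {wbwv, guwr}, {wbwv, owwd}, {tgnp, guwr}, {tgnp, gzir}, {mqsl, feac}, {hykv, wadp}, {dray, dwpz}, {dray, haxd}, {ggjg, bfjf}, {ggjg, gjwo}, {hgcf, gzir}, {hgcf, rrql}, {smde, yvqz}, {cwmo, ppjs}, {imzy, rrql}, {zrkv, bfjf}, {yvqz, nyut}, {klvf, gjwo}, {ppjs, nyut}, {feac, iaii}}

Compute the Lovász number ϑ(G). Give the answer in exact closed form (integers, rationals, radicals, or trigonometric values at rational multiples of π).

deg(ngyx) = 2; N(ngyx) = {rjeo, hshc}.
Vertex imzy has 2 neighbors: bnew, rrql.
deg(qsif) = 2; N(qsif) = {iaii, mbyj}.
deg(zksd) = 2; N(zksd) = {haxd, hshc}.
deg(v) = 2 for all v (|V|=43); this is C_{43}, the 43-cycle.
Distinct eigenvalues (to 4 d.p.): [2.0, 1.9787, 1.9152, 1.8109, 1.668, 1.4895, 1.2793, 1.0419, 0.7822, 0.5059, 0.2187, -0.073, -0.3633, -0.6458, -0.9145, -1.1637, -1.3881, -1.583, -1.7441, -1.868, -1.9522, -1.9947].
λ_max=2, λ_min=-2*cos(pi/43); ϑ = −43·λ_min/(λ_max−λ_min) = 43*cos(pi/43)/(cos(pi/43) + 1).
ϑ(G) ≈ 21.471283746.
α=21, χ(Ḡ)=22; ϑ=43*cos(pi/43)/(cos(pi/43) + 1) lies between (both strict).

43*cos(pi/43)/(cos(pi/43) + 1)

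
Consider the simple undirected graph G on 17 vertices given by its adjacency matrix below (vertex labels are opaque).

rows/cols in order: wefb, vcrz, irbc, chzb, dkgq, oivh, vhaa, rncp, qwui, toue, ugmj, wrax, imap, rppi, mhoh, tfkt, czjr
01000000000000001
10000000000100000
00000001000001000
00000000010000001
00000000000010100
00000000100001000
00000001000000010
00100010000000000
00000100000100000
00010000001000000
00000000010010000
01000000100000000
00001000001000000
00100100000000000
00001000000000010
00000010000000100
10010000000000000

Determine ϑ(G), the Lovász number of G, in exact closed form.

deg(qwui) = 2; N(qwui) = {oivh, wrax}.
deg(irbc) = 2; N(irbc) = {rncp, rppi}.
N(tfkt) = {vhaa, mhoh}, |N(tfkt)| = 2.
deg(czjr) = 2; N(czjr) = {wefb, chzb}.
2-regular, N=17; this is C_{17}, the 17-cycle.
The 9 distinct eigenvalues: [2.0, 1.8649, 1.478, 0.8915, 0.1845, -0.5473, -1.2053, -1.7004, -1.9659].
Lovász (edge-transitive): ϑ = −17·(-2*cos(pi/17))/((2)−(-2*cos(pi/17))) = 17*cos(pi/17)/(cos(pi/17) + 1).
= 8.427014314… (decimal).
Sandwich: α(G)=8 ≤ ϑ(G)=17*cos(pi/17)/(cos(pi/17) + 1) ≤ χ(Ḡ)=9 (both strict).

17*cos(pi/17)/(cos(pi/17) + 1)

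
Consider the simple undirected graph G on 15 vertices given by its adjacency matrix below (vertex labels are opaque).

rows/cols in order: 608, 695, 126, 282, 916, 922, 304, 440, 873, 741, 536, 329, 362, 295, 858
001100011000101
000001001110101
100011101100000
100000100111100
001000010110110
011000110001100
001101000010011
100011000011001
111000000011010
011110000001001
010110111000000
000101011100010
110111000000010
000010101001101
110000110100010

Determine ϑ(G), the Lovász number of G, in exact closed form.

5

N(304) = {126, 282, 922, 536, 295, 858}, |N(304)| = 6.
deg(916) = 6; N(916) = {126, 440, 741, 536, 362, 295}.
N(741) = {695, 126, 282, 916, 329, 858}, |N(741)| = 6.
Vertex 282 has 6 neighbors: 608, 304, 741, 536, 329, 362.
Every vertex has degree 6 (N=15); Kneser K(6,2) on C(6,2)=15 vertices.
Distinct eigenvalues (to 6 d.p.): [6.0, 1.0, -3.0].
λ_max=6, λ_min=-3; ϑ = −15·λ_min/(λ_max−λ_min) = 5.
ϑ(G) ≈ 5.00000000.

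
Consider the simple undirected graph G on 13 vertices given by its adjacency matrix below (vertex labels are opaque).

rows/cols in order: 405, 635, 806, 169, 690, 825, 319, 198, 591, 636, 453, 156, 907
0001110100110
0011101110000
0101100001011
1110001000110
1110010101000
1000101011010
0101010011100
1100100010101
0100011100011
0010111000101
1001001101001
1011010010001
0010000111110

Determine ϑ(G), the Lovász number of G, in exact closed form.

Vertex 156 has 6 neighbors: 405, 806, 169, 825, 591, 907.
N(591) = {635, 825, 319, 198, 156, 907}, |N(591)| = 6.
N(690) = {405, 635, 806, 825, 198, 636}, |N(690)| = 6.
Vertex 907 has 6 neighbors: 806, 198, 591, 636, 453, 156.
Every vertex has degree 6 (N=13); SR(13,6,2,3) — a Paley graph.
The 3 distinct eigenvalues: [6.0, 1.30278, -2.30278].
λ_max=6, λ_min=-sqrt(13)/2 - 1/2; ϑ = −13·λ_min/(λ_max−λ_min) = sqrt(13).
≈ 3.60555 (to 5 d.p.).

sqrt(13)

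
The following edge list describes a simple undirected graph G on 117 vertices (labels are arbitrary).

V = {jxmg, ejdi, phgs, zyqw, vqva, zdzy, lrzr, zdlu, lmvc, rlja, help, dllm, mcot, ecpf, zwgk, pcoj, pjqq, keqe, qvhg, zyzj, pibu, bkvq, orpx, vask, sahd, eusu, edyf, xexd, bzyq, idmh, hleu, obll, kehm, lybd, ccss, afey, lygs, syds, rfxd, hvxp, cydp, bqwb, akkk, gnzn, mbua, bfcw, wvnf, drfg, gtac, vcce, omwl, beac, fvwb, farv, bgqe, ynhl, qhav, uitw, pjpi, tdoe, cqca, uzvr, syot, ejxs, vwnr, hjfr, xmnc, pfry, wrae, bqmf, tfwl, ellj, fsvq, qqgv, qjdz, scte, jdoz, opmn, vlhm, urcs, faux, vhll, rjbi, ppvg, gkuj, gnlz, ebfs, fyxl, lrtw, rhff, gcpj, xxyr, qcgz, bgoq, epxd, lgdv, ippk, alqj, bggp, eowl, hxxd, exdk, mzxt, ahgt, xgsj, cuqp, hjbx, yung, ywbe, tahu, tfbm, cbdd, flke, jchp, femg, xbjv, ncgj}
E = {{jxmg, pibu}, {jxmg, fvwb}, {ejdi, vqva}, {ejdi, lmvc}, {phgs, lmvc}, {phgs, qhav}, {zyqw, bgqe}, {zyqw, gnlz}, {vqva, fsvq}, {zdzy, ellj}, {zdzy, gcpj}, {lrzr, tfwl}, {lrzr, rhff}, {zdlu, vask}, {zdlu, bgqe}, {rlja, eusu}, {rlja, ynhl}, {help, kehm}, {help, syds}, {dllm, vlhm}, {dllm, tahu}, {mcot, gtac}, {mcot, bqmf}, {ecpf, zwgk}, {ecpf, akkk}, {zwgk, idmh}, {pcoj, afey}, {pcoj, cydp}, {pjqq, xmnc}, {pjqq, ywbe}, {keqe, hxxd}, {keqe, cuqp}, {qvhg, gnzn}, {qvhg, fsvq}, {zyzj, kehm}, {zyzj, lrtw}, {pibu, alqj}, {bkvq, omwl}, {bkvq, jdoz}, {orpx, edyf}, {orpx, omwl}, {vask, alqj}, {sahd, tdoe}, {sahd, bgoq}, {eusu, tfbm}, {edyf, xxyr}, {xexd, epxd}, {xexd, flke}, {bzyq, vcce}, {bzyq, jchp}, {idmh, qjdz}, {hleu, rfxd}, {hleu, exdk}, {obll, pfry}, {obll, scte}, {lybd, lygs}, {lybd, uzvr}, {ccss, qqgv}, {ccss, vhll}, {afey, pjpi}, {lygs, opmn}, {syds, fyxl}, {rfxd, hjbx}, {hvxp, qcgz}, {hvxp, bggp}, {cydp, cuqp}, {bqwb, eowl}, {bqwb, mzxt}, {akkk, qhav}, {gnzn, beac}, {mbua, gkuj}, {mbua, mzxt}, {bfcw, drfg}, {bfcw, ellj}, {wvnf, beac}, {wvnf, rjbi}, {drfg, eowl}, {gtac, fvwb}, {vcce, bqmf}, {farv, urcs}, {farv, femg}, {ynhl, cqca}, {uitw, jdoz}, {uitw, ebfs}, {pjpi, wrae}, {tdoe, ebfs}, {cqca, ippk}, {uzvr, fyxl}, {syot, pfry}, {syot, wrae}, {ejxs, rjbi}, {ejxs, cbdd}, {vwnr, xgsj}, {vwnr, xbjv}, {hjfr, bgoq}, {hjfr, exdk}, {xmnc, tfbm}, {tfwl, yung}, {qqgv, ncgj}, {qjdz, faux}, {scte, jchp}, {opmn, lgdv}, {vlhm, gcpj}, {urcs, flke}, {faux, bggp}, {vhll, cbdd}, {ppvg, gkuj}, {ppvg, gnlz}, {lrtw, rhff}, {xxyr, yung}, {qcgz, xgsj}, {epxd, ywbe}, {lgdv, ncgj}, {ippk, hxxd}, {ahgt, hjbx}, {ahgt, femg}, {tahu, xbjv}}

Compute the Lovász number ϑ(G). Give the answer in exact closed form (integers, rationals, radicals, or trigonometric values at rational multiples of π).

117*cos(pi/117)/(cos(pi/117) + 1)

deg(jchp) = 2; N(jchp) = {bzyq, scte}.
Vertex omwl has 2 neighbors: bkvq, orpx.
Vertex ppvg has 2 neighbors: gkuj, gnlz.
N(vask) = {zdlu, alqj}, |N(vask)| = 2.
Regular of degree 2 on 117 vertices: this is C_{117}, the 117-cycle.
A has 59 distinct eigenvalues ≈ [2.0, 1.9971, 1.9885, 1.9741, 1.954, 1.9283, 1.8971, 1.8603, 1.8182, 1.7709, 1.7185, 1.6611, 1.5989, 1.5321, 1.4609, 1.3854, 1.306, 1.2228, 1.1361, 1.0461, 0.9531, 0.8574, 0.7592, 0.6587, 0.5564, 0.4525, 0.3473, 0.2411, 0.1342, 0.0269, -0.0805, -0.1877, -0.2943, -0.4001, -0.5047, -0.6078, -0.7092, -0.8086, -0.9056, -1.0, -1.0915, -1.1799, -1.2649, -1.3462, -1.4237, -1.497, -1.5661, -1.6306, -1.6904, -1.7453, -1.7952, -1.84, -1.8794, -1.9134, -1.9419, -1.9648, -1.982, -1.9935, -1.9993].
Lovász (edge-transitive): ϑ = −117·(-2*cos(pi/117))/((2)−(-2*cos(pi/117))) = 117*cos(pi/117)/(cos(pi/117) + 1).
≈ 58.4894543 (to 7 d.p.).
Lovász sandwich 58 ≤ 117*cos(pi/117)/(cos(pi/117) + 1) ≤ 59: both strict.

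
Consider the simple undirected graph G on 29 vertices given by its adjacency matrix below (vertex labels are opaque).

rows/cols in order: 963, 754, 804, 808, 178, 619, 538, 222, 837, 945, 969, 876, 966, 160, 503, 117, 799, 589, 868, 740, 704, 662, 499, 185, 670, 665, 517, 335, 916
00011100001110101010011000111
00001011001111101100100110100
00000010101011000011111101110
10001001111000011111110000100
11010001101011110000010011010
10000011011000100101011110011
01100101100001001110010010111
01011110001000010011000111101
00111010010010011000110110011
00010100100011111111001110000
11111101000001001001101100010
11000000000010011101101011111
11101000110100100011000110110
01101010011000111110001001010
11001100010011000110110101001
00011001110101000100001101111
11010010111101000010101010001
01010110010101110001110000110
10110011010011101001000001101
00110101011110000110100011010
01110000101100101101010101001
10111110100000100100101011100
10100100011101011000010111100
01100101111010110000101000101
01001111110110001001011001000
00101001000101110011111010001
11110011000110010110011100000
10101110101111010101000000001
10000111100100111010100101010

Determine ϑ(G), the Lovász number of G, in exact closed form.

sqrt(29)

Vertex 916 has 14 neighbors: 963, 619, 538, 222, 837, 876, 503, 117, 799, 868, 704, 185, 665, 335.
deg(499) = 14; N(499) = {963, 804, 619, 945, 969, 876, 160, 117, 799, 662, 185, 670, 665, 517}.
Vertex 868 has 14 neighbors: 963, 804, 808, 538, 222, 945, 966, 160, 503, 799, 740, 665, 517, 916.
N(945) = {808, 619, 837, 966, 160, 503, 117, 799, 589, 868, 740, 499, 185, 670}, |N(945)| = 14.
G on 29 vertices is 14-regular; strongly regular (29,14,6,7).
A has 3 distinct eigenvalues ≈ [14.0, 2.1926, -3.1926].
Lovász: ϑ = −29(-sqrt(29)/2 - 1/2)/(14+-(-sqrt(29)/2 - 1/2)) = sqrt(29).
Numerically 5.3851648.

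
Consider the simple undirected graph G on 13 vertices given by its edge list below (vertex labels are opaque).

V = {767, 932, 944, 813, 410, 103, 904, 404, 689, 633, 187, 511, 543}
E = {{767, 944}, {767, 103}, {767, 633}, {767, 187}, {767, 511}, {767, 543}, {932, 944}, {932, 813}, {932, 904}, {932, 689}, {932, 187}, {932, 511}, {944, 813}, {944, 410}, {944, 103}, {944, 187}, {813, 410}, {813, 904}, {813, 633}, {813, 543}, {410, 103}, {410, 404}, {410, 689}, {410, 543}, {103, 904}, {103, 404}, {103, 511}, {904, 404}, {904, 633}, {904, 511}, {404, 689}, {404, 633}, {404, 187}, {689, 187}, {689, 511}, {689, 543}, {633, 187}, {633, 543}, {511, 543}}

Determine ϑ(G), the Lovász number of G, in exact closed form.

sqrt(13)

deg(813) = 6; N(813) = {932, 944, 410, 904, 633, 543}.
N(410) = {944, 813, 103, 404, 689, 543}, |N(410)| = 6.
N(543) = {767, 813, 410, 689, 633, 511}, |N(543)| = 6.
deg(944) = 6; N(944) = {767, 932, 813, 410, 103, 187}.
13-vertex 6-regular graph: strongly regular (13,6,2,3).
spec(A) ≈ [6.0, 1.30278, -2.30278] (distinct, 5 d.p.).
λ_max=6, λ_min=-sqrt(13)/2 - 1/2; ϑ = −13·λ_min/(λ_max−λ_min) = sqrt(13).
ϑ(G) ≈ 3.6055513.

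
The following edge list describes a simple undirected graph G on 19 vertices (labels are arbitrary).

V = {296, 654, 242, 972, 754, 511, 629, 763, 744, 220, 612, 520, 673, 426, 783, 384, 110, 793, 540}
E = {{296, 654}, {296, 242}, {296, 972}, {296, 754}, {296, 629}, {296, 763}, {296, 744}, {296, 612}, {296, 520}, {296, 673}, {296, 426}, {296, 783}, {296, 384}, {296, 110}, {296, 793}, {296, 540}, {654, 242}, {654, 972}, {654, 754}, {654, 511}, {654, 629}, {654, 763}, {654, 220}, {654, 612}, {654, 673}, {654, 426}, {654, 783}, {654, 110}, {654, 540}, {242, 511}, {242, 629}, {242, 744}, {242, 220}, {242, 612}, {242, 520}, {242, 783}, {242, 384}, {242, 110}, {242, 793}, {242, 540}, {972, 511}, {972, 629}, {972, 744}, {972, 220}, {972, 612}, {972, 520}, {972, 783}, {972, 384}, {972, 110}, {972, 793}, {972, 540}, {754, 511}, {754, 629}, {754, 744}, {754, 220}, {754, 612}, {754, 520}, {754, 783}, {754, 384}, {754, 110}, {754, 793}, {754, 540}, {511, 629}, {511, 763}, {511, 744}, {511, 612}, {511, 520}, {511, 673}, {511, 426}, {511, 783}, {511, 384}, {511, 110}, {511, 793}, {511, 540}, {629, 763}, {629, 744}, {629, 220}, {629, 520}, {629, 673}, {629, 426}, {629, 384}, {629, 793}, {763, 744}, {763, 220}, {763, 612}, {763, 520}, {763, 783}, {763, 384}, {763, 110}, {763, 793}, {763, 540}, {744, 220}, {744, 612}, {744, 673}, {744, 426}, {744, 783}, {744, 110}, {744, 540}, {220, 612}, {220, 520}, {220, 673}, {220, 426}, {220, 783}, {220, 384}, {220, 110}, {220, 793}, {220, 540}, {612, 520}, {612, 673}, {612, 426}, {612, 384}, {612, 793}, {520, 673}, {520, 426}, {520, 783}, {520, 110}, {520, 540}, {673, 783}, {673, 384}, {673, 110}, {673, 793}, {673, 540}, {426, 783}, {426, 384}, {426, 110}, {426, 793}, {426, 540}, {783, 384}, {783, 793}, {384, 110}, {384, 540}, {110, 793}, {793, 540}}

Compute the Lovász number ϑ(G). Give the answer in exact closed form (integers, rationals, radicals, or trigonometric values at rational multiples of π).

6

deg(296) = 16; N(296) = {654, 242, 972, 754, 629, 763, 744, 612, 520, 673, 426, 783, 384, 110, 793, 540}.
Vertex 612 has 14 neighbors: 296, 654, 242, 972, 754, 511, 763, 744, 220, 520, 673, 426, 384, 793.
Vertex 426 has 13 neighbors: 296, 654, 511, 629, 744, 220, 612, 520, 783, 384, 110, 793, 540.
Vertex 629 has 14 neighbors: 296, 654, 242, 972, 754, 511, 763, 744, 220, 520, 673, 426, 384, 793.
G = K_{6,5,5,3}: α = 6 = χ(Ḡ), so ϑ = 6.
≈ 6.00000000 (to 8 d.p.).
Sandwich: α(G)=6 ≤ ϑ(G)=6 ≤ χ(Ḡ)=6 (collapsed).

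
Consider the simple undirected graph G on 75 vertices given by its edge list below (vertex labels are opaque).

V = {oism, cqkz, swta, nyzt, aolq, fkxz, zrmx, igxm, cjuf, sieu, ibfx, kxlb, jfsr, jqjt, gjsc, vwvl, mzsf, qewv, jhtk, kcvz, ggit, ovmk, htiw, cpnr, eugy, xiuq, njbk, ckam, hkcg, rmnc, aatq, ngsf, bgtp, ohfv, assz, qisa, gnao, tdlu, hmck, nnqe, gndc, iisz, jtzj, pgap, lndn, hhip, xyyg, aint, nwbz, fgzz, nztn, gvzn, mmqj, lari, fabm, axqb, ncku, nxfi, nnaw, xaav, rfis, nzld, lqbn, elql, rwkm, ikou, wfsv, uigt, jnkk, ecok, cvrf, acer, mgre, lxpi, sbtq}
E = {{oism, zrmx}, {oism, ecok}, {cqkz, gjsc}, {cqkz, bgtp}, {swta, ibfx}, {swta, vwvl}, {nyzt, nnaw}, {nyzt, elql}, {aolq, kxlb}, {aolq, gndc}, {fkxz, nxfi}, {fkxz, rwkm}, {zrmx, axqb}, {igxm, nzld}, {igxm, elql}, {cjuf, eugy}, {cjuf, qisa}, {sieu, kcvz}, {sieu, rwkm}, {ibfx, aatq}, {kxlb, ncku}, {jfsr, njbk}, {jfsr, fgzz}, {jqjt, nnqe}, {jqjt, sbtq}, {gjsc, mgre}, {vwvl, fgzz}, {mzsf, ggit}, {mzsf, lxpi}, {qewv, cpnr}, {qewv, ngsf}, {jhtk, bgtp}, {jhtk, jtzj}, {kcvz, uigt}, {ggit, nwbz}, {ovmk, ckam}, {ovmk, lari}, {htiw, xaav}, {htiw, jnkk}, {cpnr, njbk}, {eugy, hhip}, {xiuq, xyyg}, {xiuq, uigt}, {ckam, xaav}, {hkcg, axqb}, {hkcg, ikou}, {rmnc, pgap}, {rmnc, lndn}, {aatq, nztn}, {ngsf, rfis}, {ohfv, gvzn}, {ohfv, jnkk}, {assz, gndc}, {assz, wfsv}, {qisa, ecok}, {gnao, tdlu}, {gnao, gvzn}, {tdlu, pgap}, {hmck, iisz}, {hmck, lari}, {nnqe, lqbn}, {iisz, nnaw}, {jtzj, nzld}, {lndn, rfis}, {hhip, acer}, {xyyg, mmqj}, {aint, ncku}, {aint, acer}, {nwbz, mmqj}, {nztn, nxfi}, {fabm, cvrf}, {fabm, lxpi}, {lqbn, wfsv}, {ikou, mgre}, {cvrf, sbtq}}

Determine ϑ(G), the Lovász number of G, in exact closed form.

75*cos(pi/75)/(cos(pi/75) + 1)

deg(gjsc) = 2; N(gjsc) = {cqkz, mgre}.
N(ncku) = {kxlb, aint}, |N(ncku)| = 2.
N(nztn) = {aatq, nxfi}, |N(nztn)| = 2.
N(hmck) = {iisz, lari}, |N(hmck)| = 2.
Every vertex has degree 2 (N=75); a single 75-cycle (edge-transitive).
The 38 distinct eigenvalues: [2.0, 1.993, 1.972, 1.937, 1.889, 1.827, 1.753, 1.666, 1.567, 1.458, 1.338, 1.209, 1.072, 0.927, 0.775, 0.618, 0.457, 0.292, 0.126, -0.042, -0.209, -0.375, -0.538, -0.697, -0.852, -1.0, -1.141, -1.275, -1.399, -1.514, -1.618, -1.711, -1.791, -1.86, -1.915, -1.956, -1.984, -1.998].
ϑ = −N·λ_min/(λ_max−λ_min) = −75·(-2*cos(pi/75))/(2−(-2*cos(pi/75))) = 75*cos(pi/75)/(cos(pi/75) + 1).
Numerically 37.48355.
Check 37 ≤ 75*cos(pi/75)/(cos(pi/75) + 1) ≤ 38: both strict.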